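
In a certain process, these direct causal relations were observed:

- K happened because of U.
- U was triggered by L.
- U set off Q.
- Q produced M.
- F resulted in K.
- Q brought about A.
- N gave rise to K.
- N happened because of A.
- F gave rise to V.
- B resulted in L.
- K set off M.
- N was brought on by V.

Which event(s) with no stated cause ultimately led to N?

B, F

Tracing upstream from N: N ← A ← Q ← U ← L ← B.
A separate upstream branch: N ← V ← F.
Each of those chain origins has no stated cause.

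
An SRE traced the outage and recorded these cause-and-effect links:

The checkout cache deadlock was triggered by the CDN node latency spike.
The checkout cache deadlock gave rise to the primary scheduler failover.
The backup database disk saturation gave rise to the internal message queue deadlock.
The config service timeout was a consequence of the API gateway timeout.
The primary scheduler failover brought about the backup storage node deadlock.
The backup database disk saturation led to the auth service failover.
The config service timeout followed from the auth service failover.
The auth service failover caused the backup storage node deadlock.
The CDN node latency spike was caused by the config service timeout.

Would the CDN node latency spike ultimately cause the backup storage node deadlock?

There is a causal chain: the CDN node latency spike → the checkout cache deadlock → the primary scheduler failover → the backup storage node deadlock.

Yes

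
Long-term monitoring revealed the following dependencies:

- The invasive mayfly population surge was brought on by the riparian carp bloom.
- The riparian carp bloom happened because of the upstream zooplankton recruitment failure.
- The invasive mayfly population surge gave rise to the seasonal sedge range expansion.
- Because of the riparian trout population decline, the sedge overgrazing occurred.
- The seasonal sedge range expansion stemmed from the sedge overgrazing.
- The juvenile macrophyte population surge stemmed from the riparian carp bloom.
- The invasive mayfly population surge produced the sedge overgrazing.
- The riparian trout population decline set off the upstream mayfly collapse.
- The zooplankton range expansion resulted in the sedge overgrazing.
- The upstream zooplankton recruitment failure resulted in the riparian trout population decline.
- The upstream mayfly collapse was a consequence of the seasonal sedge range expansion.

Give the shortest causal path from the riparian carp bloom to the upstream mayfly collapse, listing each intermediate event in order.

the riparian carp bloom → the invasive mayfly population surge
the invasive mayfly population surge → the seasonal sedge range expansion
the seasonal sedge range expansion → the upstream mayfly collapse
Length: 3 steps.

the riparian carp bloom → the invasive mayfly population surge → the seasonal sedge range expansion → the upstream mayfly collapse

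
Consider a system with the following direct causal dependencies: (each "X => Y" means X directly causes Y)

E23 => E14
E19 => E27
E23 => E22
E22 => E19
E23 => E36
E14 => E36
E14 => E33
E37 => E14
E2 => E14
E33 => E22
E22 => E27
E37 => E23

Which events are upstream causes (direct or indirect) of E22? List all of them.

Immediate causes of E22: E23, E33.
Further upstream: E37, E14, E2.

E14, E2, E23, E33, E37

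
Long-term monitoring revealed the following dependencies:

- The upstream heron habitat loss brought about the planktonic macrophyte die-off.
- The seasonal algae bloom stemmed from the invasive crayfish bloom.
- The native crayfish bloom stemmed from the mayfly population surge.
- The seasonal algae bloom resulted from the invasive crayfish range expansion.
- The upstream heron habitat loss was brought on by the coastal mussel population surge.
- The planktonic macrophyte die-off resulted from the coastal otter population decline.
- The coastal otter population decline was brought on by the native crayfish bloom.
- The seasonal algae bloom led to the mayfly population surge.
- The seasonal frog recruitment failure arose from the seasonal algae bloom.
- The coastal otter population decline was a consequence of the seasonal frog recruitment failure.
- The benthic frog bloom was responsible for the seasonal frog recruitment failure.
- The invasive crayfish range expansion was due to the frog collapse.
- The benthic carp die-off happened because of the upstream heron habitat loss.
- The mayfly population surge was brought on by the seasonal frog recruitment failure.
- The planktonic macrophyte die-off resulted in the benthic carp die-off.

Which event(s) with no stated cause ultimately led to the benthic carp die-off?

the benthic frog bloom, the coastal mussel population surge, the frog collapse, the invasive crayfish bloom

Tracing upstream from the benthic carp die-off: the benthic carp die-off ← the planktonic macrophyte die-off ← the coastal otter population decline ← the seasonal frog recruitment failure ← the seasonal algae bloom ← the invasive crayfish bloom.
A separate upstream branch: the benthic carp die-off ← the planktonic macrophyte die-off ← the coastal otter population decline ← the seasonal frog recruitment failure ← the seasonal algae bloom ← the invasive crayfish range expansion ← the frog collapse.
A separate upstream branch: the benthic carp die-off ← the upstream heron habitat loss ← the coastal mussel population surge.
A separate upstream branch: the benthic carp die-off ← the planktonic macrophyte die-off ← the coastal otter population decline ← the seasonal frog recruitment failure ← the benthic frog bloom.
Each of those chain origins has no stated cause.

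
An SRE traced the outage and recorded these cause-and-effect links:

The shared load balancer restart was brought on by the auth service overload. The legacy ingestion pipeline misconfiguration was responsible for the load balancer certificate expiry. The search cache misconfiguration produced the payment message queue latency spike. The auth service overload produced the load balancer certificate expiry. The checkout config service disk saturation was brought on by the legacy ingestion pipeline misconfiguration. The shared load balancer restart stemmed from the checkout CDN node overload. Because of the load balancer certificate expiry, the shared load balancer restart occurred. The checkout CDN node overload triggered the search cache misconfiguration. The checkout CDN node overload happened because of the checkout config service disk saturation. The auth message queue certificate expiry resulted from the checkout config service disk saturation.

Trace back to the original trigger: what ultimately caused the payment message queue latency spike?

the legacy ingestion pipeline misconfiguration

Tracing upstream from the payment message queue latency spike: the payment message queue latency spike ← the search cache misconfiguration ← the checkout CDN node overload ← the checkout config service disk saturation ← the legacy ingestion pipeline misconfiguration.
The legacy ingestion pipeline misconfiguration has no stated cause, so it is the root.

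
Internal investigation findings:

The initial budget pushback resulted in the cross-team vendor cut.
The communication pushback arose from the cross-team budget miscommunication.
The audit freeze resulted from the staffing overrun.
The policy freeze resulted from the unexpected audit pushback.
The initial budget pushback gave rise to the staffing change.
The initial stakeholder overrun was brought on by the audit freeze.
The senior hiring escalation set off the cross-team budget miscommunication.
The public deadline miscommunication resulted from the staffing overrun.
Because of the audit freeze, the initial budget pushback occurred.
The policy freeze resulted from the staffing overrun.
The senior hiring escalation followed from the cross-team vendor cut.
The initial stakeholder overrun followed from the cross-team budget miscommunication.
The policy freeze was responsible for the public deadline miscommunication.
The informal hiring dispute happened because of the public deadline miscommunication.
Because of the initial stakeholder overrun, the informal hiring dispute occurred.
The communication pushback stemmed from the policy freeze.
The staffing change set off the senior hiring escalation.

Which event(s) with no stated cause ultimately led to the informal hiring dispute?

the staffing overrun, the unexpected audit pushback

Tracing upstream from the informal hiring dispute: the informal hiring dispute ← the public deadline miscommunication ← the staffing overrun.
A separate upstream branch: the informal hiring dispute ← the public deadline miscommunication ← the policy freeze ← the unexpected audit pushback.
Each of those chain origins has no stated cause.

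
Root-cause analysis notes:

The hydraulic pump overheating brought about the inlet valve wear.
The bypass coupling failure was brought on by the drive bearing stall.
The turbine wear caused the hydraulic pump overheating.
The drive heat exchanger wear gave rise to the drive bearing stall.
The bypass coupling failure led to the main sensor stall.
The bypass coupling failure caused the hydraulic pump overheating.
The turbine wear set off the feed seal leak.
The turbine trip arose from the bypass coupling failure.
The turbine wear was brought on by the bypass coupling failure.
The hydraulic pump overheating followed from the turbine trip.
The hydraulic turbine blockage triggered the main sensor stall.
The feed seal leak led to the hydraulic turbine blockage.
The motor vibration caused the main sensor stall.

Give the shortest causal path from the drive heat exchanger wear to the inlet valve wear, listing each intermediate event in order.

the drive heat exchanger wear → the drive bearing stall → the bypass coupling failure → the hydraulic pump overheating → the inlet valve wear

the drive heat exchanger wear → the drive bearing stall
the drive bearing stall → the bypass coupling failure
the bypass coupling failure → the hydraulic pump overheating
the hydraulic pump overheating → the inlet valve wear
Length: 4 steps.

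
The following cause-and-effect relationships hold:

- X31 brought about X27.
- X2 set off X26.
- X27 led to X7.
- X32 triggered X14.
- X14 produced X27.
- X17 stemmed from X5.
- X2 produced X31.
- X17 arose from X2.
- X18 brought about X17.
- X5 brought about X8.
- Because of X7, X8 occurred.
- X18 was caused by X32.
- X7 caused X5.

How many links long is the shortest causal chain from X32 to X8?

4

Shortest chain: X32 → X14 → X27 → X7 → X8.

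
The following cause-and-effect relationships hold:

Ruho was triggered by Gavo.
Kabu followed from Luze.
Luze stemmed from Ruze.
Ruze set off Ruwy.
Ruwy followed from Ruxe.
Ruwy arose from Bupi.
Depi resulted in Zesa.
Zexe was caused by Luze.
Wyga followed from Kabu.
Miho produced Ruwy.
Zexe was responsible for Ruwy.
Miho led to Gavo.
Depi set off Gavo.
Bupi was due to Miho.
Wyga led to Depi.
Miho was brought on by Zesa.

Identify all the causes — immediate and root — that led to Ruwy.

Bupi, Depi, Kabu, Luze, Miho, Ruxe, Ruze, Wyga, Zesa, Zexe

Immediate causes of Ruwy: Ruze, Ruxe, Zexe, Miho, Bupi.
Further upstream: Luze, Kabu, Wyga, Depi, Zesa.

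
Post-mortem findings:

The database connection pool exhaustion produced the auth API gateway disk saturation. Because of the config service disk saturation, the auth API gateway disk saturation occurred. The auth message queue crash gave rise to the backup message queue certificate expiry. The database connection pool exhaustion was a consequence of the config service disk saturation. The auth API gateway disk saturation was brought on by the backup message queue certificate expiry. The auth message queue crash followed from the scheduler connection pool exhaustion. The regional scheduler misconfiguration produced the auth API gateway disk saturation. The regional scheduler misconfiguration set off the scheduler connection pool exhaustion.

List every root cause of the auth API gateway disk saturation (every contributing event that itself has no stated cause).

Tracing upstream from the auth API gateway disk saturation: the auth API gateway disk saturation ← the config service disk saturation.
A separate upstream branch: the auth API gateway disk saturation ← the regional scheduler misconfiguration.
Each of those chain origins has no stated cause.

the config service disk saturation, the regional scheduler misconfiguration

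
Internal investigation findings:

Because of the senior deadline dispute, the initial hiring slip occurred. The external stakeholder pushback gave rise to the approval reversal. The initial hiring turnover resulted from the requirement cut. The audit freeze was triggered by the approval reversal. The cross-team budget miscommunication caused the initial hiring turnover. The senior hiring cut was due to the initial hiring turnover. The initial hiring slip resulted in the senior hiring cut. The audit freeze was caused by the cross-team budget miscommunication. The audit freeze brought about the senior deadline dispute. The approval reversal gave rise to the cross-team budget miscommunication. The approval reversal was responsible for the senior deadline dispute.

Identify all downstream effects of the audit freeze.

Direct effects: the senior deadline dispute.
2 steps out: the initial hiring slip.
3 steps out: the senior hiring cut.
Not reachable from it: the requirement cut, the external stakeholder pushback, the approval reversal, the cross-team budget miscommunication, the initial hiring turnover.

the initial hiring slip, the senior deadline dispute, the senior hiring cut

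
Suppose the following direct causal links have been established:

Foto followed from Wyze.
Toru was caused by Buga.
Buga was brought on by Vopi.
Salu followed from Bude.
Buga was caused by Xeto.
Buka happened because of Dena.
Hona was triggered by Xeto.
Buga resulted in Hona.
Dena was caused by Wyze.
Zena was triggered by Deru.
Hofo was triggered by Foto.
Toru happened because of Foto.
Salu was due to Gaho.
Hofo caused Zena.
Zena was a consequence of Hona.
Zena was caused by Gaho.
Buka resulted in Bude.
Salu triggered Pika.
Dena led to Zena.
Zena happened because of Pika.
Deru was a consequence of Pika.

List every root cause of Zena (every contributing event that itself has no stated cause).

Tracing upstream from Zena: Zena ← Dena ← Wyze.
A separate upstream branch: Zena ← Hona ← Buga ← Vopi.
A separate upstream branch: Zena ← Hona ← Xeto.
A separate upstream branch: Zena ← Gaho.
Each of those chain origins has no stated cause.

Gaho, Vopi, Wyze, Xeto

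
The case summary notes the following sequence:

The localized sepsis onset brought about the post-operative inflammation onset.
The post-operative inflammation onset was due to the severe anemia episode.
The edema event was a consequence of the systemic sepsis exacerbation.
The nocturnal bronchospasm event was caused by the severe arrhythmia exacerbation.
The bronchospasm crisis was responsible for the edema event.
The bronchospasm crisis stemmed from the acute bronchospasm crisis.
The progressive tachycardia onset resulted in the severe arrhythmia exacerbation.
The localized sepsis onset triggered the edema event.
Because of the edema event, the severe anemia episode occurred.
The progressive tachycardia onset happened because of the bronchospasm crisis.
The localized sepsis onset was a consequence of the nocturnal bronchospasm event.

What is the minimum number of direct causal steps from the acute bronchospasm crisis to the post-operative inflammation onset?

4

Shortest chain: the acute bronchospasm crisis → the bronchospasm crisis → the edema event → the severe anemia episode → the post-operative inflammation onset.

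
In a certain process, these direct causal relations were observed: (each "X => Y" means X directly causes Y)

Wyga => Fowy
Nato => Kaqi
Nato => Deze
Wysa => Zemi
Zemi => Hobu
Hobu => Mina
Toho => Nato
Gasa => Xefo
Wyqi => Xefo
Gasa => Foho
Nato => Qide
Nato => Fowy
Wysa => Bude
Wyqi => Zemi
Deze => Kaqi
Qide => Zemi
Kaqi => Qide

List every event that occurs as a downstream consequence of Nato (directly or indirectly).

Direct effects: Deze, Kaqi, Qide, Fowy.
2 steps out: Zemi.
3 steps out: Hobu.
4 steps out: Mina.
Not reachable from it: Wysa, Bude, Gasa, Foho, Toho, Wyga, Wyqi, Xefo.

Deze, Fowy, Hobu, Kaqi, Mina, Qide, Zemi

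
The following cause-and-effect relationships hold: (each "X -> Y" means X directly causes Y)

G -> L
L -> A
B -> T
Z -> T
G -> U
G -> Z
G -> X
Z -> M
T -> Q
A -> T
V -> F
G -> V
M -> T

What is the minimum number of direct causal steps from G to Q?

Shortest chain: G → Z → T → Q.

3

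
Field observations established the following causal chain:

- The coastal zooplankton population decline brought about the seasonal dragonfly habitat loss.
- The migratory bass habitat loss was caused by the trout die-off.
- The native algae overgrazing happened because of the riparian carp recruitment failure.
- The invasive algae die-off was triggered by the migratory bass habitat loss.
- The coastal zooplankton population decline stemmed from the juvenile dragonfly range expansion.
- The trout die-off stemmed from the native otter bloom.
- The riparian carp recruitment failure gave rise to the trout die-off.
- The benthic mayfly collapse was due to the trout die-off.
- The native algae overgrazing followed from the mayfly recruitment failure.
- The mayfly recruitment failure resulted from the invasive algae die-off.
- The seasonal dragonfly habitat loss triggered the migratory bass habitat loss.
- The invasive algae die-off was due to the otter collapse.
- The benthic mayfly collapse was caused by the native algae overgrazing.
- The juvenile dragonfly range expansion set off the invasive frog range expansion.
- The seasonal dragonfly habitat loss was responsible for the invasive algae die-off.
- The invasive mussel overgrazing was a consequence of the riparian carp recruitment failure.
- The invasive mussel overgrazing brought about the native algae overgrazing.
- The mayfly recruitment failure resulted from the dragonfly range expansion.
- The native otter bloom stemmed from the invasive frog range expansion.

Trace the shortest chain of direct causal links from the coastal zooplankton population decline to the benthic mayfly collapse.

the coastal zooplankton population decline → the seasonal dragonfly habitat loss → the invasive algae die-off → the mayfly recruitment failure → the native algae overgrazing → the benthic mayfly collapse

the coastal zooplankton population decline → the seasonal dragonfly habitat loss
the seasonal dragonfly habitat loss → the invasive algae die-off
the invasive algae die-off → the mayfly recruitment failure
the mayfly recruitment failure → the native algae overgrazing
the native algae overgrazing → the benthic mayfly collapse
Length: 5 steps.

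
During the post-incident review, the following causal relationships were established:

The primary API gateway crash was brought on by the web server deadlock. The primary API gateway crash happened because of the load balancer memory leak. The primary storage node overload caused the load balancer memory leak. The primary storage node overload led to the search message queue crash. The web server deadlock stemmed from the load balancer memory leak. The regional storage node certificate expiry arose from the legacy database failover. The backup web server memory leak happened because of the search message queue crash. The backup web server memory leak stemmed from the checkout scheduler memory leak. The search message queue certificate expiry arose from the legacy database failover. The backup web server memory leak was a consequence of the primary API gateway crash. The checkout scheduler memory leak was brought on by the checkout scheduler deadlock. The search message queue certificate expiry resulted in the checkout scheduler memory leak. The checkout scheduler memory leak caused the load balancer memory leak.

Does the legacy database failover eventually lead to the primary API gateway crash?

There is a causal chain: the legacy database failover → the search message queue certificate expiry → the checkout scheduler memory leak → the load balancer memory leak → the primary API gateway crash.

Yes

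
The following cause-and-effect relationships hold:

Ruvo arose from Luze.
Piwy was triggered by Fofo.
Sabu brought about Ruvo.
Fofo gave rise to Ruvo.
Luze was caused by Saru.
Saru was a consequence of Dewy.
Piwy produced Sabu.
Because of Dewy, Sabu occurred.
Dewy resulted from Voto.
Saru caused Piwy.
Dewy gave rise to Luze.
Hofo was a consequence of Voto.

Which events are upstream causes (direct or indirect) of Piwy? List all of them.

Dewy, Fofo, Saru, Voto

Immediate causes of Piwy: Saru, Fofo.
Further upstream: Voto, Dewy.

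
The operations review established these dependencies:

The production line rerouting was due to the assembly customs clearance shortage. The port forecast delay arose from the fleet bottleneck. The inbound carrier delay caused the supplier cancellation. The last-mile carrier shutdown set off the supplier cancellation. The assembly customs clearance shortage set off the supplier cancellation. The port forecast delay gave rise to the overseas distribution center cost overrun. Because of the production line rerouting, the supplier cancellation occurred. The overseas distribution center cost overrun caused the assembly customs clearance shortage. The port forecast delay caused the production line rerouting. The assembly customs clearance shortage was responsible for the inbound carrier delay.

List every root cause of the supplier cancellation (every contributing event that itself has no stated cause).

the fleet bottleneck, the last-mile carrier shutdown

Tracing upstream from the supplier cancellation: the supplier cancellation ← the last-mile carrier shutdown.
A separate upstream branch: the supplier cancellation ← the production line rerouting ← the port forecast delay ← the fleet bottleneck.
Each of those chain origins has no stated cause.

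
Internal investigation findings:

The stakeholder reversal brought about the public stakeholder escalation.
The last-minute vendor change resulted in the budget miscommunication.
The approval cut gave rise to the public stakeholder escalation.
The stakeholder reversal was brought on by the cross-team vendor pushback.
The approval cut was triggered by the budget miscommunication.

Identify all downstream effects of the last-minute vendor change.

the approval cut, the budget miscommunication, the public stakeholder escalation

Direct effects: the budget miscommunication.
2 steps out: the approval cut.
3 steps out: the public stakeholder escalation.
Not reachable from it: the cross-team vendor pushback, the stakeholder reversal.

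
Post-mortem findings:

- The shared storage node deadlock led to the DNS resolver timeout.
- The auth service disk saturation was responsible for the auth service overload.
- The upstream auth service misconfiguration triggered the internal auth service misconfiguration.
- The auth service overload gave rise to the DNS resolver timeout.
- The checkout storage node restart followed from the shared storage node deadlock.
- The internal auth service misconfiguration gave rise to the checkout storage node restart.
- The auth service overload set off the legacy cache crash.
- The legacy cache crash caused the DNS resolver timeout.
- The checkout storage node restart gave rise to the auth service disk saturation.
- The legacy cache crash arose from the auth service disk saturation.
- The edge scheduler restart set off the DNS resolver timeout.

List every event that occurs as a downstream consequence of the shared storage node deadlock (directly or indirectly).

Direct effects: the checkout storage node restart, the DNS resolver timeout.
2 steps out: the auth service disk saturation.
3 steps out: the auth service overload, the legacy cache crash.
Not reachable from it: the edge scheduler restart, the upstream auth service misconfiguration, the internal auth service misconfiguration.

the DNS resolver timeout, the auth service disk saturation, the auth service overload, the checkout storage node restart, the legacy cache crash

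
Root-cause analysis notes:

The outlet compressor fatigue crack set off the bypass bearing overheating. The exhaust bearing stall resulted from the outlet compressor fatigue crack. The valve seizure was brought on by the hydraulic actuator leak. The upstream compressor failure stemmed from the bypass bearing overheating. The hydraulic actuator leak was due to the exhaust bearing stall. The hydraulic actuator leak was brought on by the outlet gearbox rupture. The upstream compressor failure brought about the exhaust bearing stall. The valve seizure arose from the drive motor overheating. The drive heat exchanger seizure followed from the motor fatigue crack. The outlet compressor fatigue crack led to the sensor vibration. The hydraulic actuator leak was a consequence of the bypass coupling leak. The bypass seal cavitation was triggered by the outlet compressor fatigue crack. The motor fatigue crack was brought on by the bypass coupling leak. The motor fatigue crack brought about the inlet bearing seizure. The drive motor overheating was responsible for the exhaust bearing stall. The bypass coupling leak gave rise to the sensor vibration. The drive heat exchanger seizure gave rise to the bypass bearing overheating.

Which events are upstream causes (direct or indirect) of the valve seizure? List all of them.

the bypass bearing overheating, the bypass coupling leak, the drive heat exchanger seizure, the drive motor overheating, the exhaust bearing stall, the hydraulic actuator leak, the motor fatigue crack, the outlet compressor fatigue crack, the outlet gearbox rupture, the upstream compressor failure

Immediate causes of the valve seizure: the drive motor overheating, the hydraulic actuator leak.
Further upstream: the outlet compressor fatigue crack, the bypass coupling leak, the motor fatigue crack, the drive heat exchanger seizure, the outlet gearbox rupture, the bypass bearing overheating, the upstream compressor failure, the exhaust bearing stall.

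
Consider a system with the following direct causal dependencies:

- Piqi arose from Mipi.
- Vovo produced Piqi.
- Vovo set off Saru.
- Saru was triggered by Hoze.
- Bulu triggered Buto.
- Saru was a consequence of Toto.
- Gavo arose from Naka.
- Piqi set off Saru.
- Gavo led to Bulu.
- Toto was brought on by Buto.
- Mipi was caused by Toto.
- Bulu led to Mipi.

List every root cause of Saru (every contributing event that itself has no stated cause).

Hoze, Naka, Vovo

Tracing upstream from Saru: Saru ← Vovo.
A separate upstream branch: Saru ← Toto ← Buto ← Bulu ← Gavo ← Naka.
A separate upstream branch: Saru ← Hoze.
Each of those chain origins has no stated cause.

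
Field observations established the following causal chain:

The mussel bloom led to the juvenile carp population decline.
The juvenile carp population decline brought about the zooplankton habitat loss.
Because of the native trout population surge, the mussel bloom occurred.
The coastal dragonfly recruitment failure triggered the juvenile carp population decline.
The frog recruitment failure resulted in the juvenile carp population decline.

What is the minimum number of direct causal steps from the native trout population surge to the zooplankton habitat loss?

Shortest chain: the native trout population surge → the mussel bloom → the juvenile carp population decline → the zooplankton habitat loss.

3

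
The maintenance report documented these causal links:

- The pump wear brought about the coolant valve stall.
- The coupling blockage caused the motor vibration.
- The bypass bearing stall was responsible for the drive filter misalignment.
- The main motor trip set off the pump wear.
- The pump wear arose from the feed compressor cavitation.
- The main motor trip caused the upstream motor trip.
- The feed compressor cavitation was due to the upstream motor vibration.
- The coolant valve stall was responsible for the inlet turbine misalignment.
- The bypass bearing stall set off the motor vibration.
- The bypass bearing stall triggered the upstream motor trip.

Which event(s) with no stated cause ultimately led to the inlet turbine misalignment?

the main motor trip, the upstream motor vibration

Tracing upstream from the inlet turbine misalignment: the inlet turbine misalignment ← the coolant valve stall ← the pump wear ← the feed compressor cavitation ← the upstream motor vibration.
A separate upstream branch: the inlet turbine misalignment ← the coolant valve stall ← the pump wear ← the main motor trip.
Each of those chain origins has no stated cause.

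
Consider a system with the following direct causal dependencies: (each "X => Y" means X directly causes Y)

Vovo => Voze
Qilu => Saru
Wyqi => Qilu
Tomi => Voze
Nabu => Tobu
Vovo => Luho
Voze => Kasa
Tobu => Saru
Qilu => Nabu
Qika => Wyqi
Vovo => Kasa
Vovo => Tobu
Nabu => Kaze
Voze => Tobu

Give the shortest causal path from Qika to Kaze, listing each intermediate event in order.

Qika → Wyqi → Qilu → Nabu → Kaze

Qika → Wyqi
Wyqi → Qilu
Qilu → Nabu
Nabu → Kaze
Length: 4 steps.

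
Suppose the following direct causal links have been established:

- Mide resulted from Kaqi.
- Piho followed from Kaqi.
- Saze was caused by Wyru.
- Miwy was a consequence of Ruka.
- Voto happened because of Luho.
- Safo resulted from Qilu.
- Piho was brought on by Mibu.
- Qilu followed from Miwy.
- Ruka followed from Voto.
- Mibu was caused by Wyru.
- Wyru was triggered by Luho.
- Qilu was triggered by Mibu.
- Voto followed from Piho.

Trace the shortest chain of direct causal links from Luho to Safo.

Luho → Wyru
Wyru → Mibu
Mibu → Qilu
Qilu → Safo
Length: 4 steps.

Luho → Wyru → Mibu → Qilu → Safo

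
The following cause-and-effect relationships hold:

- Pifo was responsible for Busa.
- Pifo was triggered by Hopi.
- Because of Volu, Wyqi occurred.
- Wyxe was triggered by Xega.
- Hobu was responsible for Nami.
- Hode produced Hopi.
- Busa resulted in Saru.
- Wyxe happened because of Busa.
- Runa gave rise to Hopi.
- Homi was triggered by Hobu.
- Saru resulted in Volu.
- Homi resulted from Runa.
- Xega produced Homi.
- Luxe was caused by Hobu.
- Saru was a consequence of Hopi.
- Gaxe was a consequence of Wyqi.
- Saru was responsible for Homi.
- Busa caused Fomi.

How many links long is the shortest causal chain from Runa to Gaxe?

Shortest chain: Runa → Hopi → Saru → Volu → Wyqi → Gaxe.

5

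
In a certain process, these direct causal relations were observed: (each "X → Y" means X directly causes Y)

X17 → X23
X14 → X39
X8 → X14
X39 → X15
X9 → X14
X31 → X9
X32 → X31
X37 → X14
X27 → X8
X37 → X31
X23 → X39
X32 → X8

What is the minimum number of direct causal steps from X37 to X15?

3

Shortest chain: X37 → X14 → X39 → X15.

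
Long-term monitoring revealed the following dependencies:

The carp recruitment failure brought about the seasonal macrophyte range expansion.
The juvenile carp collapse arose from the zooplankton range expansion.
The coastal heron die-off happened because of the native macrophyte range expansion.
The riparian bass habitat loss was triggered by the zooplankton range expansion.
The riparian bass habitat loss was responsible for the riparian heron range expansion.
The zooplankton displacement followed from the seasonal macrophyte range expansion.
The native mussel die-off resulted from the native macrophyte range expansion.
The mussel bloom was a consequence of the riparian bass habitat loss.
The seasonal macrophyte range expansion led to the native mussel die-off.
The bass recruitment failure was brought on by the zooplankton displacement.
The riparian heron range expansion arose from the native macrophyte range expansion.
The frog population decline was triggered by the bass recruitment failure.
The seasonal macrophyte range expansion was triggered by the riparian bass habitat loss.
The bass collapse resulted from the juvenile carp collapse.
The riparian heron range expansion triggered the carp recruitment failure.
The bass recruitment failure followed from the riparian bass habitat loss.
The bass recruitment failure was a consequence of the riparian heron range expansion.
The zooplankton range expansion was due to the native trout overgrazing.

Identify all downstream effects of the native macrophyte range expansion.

the bass recruitment failure, the carp recruitment failure, the coastal heron die-off, the frog population decline, the native mussel die-off, the riparian heron range expansion, the seasonal macrophyte range expansion, the zooplankton displacement

Direct effects: the coastal heron die-off, the riparian heron range expansion, the native mussel die-off.
2 steps out: the carp recruitment failure, the bass recruitment failure.
3 steps out: the seasonal macrophyte range expansion, the frog population decline.
4 steps out: the zooplankton displacement.
Not reachable from it: the native trout overgrazing, the zooplankton range expansion, the juvenile carp collapse, the riparian bass habitat loss, the mussel bloom, the bass collapse.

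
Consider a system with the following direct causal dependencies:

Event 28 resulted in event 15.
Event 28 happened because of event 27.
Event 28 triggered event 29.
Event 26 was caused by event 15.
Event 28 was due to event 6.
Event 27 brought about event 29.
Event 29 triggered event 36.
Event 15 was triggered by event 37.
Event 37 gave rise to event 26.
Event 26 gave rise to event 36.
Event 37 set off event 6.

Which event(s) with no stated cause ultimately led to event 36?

Tracing upstream from event 36: event 36 ← event 29 ← event 27.
A separate upstream branch: event 36 ← event 26 ← event 37.
Each of those chain origins has no stated cause.

event 27, event 37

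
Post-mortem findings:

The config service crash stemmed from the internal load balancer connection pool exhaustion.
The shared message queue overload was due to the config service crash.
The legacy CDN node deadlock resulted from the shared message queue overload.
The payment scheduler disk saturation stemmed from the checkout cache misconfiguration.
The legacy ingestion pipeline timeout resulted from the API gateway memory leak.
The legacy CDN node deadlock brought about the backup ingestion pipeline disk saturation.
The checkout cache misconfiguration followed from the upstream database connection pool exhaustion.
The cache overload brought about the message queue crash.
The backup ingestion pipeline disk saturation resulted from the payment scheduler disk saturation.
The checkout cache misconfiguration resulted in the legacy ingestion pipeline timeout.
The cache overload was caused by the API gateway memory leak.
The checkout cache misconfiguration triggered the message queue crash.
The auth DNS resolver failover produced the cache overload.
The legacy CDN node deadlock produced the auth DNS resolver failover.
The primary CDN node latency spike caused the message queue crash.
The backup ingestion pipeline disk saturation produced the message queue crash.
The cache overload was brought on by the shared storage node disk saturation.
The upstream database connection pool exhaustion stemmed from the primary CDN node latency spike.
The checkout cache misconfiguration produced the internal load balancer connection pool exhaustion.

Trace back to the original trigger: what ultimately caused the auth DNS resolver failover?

Tracing upstream from the auth DNS resolver failover: the auth DNS resolver failover ← the legacy CDN node deadlock ← the shared message queue overload ← the config service crash ← the internal load balancer connection pool exhaustion ← the checkout cache misconfiguration ← the upstream database connection pool exhaustion ← the primary CDN node latency spike.
The primary CDN node latency spike has no stated cause, so it is the root.

the primary CDN node latency spike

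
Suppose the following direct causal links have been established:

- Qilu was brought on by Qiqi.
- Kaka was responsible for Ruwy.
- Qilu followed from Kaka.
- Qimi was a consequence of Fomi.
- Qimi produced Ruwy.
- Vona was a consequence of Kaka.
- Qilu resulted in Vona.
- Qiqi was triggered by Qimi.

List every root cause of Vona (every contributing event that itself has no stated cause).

Fomi, Kaka

Tracing upstream from Vona: Vona ← Qilu ← Qiqi ← Qimi ← Fomi.
A separate upstream branch: Vona ← Kaka.
Each of those chain origins has no stated cause.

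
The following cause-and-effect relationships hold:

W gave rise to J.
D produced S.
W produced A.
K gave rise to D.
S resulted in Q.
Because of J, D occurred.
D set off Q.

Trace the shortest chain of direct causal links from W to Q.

W → J
J → D
D → Q
Length: 3 steps.

W → J → D → Q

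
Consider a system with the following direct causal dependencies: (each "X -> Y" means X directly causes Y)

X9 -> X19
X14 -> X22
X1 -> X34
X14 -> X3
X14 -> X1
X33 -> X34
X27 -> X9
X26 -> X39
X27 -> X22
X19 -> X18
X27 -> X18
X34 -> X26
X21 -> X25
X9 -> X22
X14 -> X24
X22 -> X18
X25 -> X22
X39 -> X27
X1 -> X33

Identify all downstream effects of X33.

X18, X19, X22, X26, X27, X34, X39, X9

Direct effects: X34.
2 steps out: X26.
3 steps out: X39.
4 steps out: X27.
5 steps out: X9, X22, X18.
6 steps out: X19.
Not reachable from it: X14, X24, X1, X21, X3, X25.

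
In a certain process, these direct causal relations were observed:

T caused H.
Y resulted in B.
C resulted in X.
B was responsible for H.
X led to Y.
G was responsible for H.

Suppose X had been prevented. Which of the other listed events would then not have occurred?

Downstream of X: Y, B, H.
Of those, still caused via another path: H.
The remainder have no surviving cause.

B, Y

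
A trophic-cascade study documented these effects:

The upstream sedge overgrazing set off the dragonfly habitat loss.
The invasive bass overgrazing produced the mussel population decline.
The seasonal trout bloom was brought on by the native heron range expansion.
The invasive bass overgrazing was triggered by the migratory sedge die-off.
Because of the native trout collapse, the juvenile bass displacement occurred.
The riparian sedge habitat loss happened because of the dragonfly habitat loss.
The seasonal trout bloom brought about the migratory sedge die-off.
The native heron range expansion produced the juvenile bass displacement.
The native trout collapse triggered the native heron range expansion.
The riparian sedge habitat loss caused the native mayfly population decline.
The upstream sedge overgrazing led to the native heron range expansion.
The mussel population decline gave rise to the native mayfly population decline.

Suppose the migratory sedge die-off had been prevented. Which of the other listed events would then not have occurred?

Downstream of the migratory sedge die-off: the invasive bass overgrazing, the mussel population decline, the native mayfly population decline.
Of those, still caused via another path: the native mayfly population decline.
The remainder have no surviving cause.

the invasive bass overgrazing, the mussel population decline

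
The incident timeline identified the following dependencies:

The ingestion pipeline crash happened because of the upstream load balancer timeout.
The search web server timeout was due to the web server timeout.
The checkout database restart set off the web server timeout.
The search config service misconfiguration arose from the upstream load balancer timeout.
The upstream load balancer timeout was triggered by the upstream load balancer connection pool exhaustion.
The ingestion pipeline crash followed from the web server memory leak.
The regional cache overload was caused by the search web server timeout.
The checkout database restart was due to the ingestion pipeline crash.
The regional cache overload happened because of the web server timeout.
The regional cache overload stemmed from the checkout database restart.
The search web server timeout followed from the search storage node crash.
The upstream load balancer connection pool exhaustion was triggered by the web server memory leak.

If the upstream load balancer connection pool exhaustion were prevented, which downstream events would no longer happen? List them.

Downstream of the upstream load balancer connection pool exhaustion: the upstream load balancer timeout, the search config service misconfiguration, the ingestion pipeline crash, the checkout database restart, the web server timeout, the search web server timeout, the regional cache overload.
Of those, still caused via another path: the ingestion pipeline crash, the checkout database restart, the web server timeout, the search web server timeout, the regional cache overload.
The remainder have no surviving cause.

the search config service misconfiguration, the upstream load balancer timeout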